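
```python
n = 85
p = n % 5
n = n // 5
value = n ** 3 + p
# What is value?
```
Trace:
  n=85
  n=85, p=0
  n=17, p=0
  n=17, p=0, value=4913

Final answer: 4913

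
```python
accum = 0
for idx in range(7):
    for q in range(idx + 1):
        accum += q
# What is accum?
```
Trace:
  accum=0
  accum=0, idx=0, q=0
  accum=0, idx=1, q=0
  accum=1, idx=1, q=1
  accum=1, idx=2, q=0
  accum=2, idx=2, q=1
  accum=4, idx=2, q=2
  accum=4, idx=3, q=0
  accum=5, idx=3, q=1
  accum=7, idx=3, q=2
  accum=10, idx=3, q=3
  accum=10, idx=4, q=0
  accum=11, idx=4, q=1
  accum=13, idx=4, q=2
  accum=16, idx=4, q=3
  accum=20, idx=4, q=4
  accum=20, idx=5, q=0
  accum=21, idx=5, q=1
  accum=23, idx=5, q=2
  accum=26, idx=5, q=3
  accum=30, idx=5, q=4
  accum=35, idx=5, q=5
  accum=35, idx=6, q=0
  accum=36, idx=6, q=1
  accum=38, idx=6, q=2
  accum=41, idx=6, q=3
  accum=45, idx=6, q=4
  accum=50, idx=6, q=5
  accum=56, idx=6, q=6

Final answer: 56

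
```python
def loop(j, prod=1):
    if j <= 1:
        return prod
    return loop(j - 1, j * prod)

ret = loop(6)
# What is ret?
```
Call trace:
loop(j=6, prod=1)
  loop(j=5, prod=6)
    loop(j=4, prod=30)
      loop(j=3, prod=120)
        loop(j=2, prod=360)
          loop(j=1, prod=720)
          -> return 720
        -> return 720
      -> return 720
    -> return 720
  -> return 720
-> return 720

Final answer: 720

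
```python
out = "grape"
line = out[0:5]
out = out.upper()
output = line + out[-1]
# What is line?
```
Trace:
  out='grape'
  out='grape', line='grape'
  out='GRAPE', line='grape'
  out='GRAPE', line='grape', output='grapeE'

Final answer: 'grape'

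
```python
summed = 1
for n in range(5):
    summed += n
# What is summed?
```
Trace:
  summed=1
  summed=1, n=0
  summed=2, n=1
  summed=4, n=2
  summed=7, n=3
  summed=11, n=4

Final answer: 11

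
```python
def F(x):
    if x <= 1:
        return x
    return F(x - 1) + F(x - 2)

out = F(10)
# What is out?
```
Call trace (a repeated sub-call is expanded the first time; later identical calls just restate its return value):
F(x=10)
  F(x=9)
    F(x=8)
      F(x=7)
        F(x=6)
          F(x=5)
            F(x=4)
              F(x=3)
                F(x=2)
                  F(x=1)
                  -> return 1
                  F(x=0)
                  -> return 0
                -> return 1
                F(x=1)
                -> return 1
              -> return 2
              F(x=2) -> return 1  (same call as traced above)
            -> return 3
            F(x=3) -> return 2  (same call as traced above)
          -> return 5
          F(x=4) -> return 3  (same call as traced above)
        -> return 8
        F(x=5) -> return 5  (same call as traced above)
      -> return 13
      F(x=6) -> return 8  (same call as traced above)
    -> return 21
    F(x=7) -> return 13  (same call as traced above)
  -> return 34
  F(x=8) -> return 21  (same call as traced above)
-> return 55

Final answer: 55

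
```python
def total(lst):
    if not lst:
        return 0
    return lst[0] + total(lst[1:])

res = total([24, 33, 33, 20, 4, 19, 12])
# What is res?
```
Call trace:
total(lst=[24, 33, 33, 20, 4, 19, 12])
  total(lst=[33, 33, 20, 4, 19, 12])
    total(lst=[33, 20, 4, 19, 12])
      total(lst=[20, 4, 19, 12])
        total(lst=[4, 19, 12])
          total(lst=[19, 12])
            total(lst=[12])
              total(lst=[])
              -> return 0
            -> return 12
          -> return 31
        -> return 35
      -> return 55
    -> return 88
  -> return 121
-> return 145

Final answer: 145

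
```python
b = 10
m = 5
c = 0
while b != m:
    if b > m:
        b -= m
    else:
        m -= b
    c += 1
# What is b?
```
Trace:
  b=10
  b=10, m=5
  b=10, m=5, c=0
  b=5, m=5, c=1

Final answer: 5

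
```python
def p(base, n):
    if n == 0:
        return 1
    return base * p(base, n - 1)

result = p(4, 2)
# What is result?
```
Call trace:
p(base=4, n=2)
  p(base=4, n=1)
    p(base=4, n=0)
    -> return 1
  -> return 4
-> return 16

Final answer: 16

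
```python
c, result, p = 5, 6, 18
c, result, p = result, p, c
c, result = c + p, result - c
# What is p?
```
Trace:
  c=5, result=6, p=18
  c=6, result=18, p=5
  c=11, result=12, p=5

Final answer: 5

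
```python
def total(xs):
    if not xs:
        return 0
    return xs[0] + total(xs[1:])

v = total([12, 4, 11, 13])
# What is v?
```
Call trace:
total(xs=[12, 4, 11, 13])
  total(xs=[4, 11, 13])
    total(xs=[11, 13])
      total(xs=[13])
        total(xs=[])
        -> return 0
      -> return 13
    -> return 24
  -> return 28
-> return 40

Final answer: 40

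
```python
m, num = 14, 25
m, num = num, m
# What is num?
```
Trace:
  m=14, num=25
  m=25, num=14

Final answer: 14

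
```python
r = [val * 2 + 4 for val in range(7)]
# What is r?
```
Trace:
  val=0
  val=1
  val=2
  val=3
  val=4
  val=5
  val=6
  r=[4, 6, 8, 10, 12, 14, 16]

Final answer: [4, 6, 8, 10, 12, 14, 16]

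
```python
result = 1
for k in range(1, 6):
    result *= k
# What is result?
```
Trace:
  result=1
  result=1, k=1
  result=2, k=2
  result=6, k=3
  result=24, k=4
  result=120, k=5

Final answer: 120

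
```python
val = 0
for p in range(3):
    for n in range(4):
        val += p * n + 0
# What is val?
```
Trace:
  val=0
  val=0, p=0, n=0
  val=0, p=0, n=1
  val=0, p=0, n=2
  val=0, p=0, n=3
  val=0, p=1, n=0
  val=1, p=1, n=1
  val=3, p=1, n=2
  val=6, p=1, n=3
  val=6, p=2, n=0
  val=8, p=2, n=1
  val=12, p=2, n=2
  val=18, p=2, n=3

Final answer: 18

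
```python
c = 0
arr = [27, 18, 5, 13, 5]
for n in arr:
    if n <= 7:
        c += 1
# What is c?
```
Trace:
  c=0
  c=0, n=27
  c=0, n=18
  c=1, n=5
  c=1, n=13
  c=2, n=5

Final answer: 2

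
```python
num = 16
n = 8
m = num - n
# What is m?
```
Trace:
  num=16
  num=16, n=8
  num=16, n=8, m=8

Final answer: 8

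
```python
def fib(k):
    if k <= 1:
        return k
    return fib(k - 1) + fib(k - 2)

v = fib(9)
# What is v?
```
Call trace (a repeated sub-call is expanded the first time; later identical calls just restate its return value):
fib(k=9)
  fib(k=8)
    fib(k=7)
      fib(k=6)
        fib(k=5)
          fib(k=4)
            fib(k=3)
              fib(k=2)
                fib(k=1)
                -> return 1
                fib(k=0)
                -> return 0
              -> return 1
              fib(k=1)
              -> return 1
            -> return 2
            fib(k=2) -> return 1  (same call as traced above)
          -> return 3
          fib(k=3) -> return 2  (same call as traced above)
        -> return 5
        fib(k=4) -> return 3  (same call as traced above)
      -> return 8
      fib(k=5) -> return 5  (same call as traced above)
    -> return 13
    fib(k=6) -> return 8  (same call as traced above)
  -> return 21
  fib(k=7) -> return 13  (same call as traced above)
-> return 34

Final answer: 34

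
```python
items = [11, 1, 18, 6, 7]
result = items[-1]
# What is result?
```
Trace:
  items=[11, 1, 18, 6, 7]
  items=[11, 1, 18, 6, 7], result=7

Final answer: 7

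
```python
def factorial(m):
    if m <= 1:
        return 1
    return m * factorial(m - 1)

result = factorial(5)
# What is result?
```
Call trace:
factorial(m=5)
  factorial(m=4)
    factorial(m=3)
      factorial(m=2)
        factorial(m=1)
        -> return 1
      -> return 2
    -> return 6
  -> return 24
-> return 120

Final answer: 120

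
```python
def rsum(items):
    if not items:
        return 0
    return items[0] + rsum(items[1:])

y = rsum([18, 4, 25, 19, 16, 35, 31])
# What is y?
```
Call trace:
rsum(items=[18, 4, 25, 19, 16, 35, 31])
  rsum(items=[4, 25, 19, 16, 35, 31])
    rsum(items=[25, 19, 16, 35, 31])
      rsum(items=[19, 16, 35, 31])
        rsum(items=[16, 35, 31])
          rsum(items=[35, 31])
            rsum(items=[31])
              rsum(items=[])
              -> return 0
            -> return 31
          -> return 66
        -> return 82
      -> return 101
    -> return 126
  -> return 130
-> return 148

Final answer: 148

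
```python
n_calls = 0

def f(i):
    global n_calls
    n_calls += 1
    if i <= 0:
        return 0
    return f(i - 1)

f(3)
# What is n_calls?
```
Call trace:
f(i=3)
  f(i=2)
    f(i=1)
      f(i=0)
      -> return 0
    -> return 0
  -> return 0
-> return 0

n_calls is incremented once per call. f is entered once for each i = 3, 2, 1, 0 (the i <= 0 call returns without recursing), i.e. 3 + 1 calls.
n_calls = 4

Final answer: 4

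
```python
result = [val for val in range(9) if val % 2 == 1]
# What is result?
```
Trace:
  val=0
  val=1
  val=2
  val=3
  val=4
  val=5
  val=6
  val=7
  val=8
  result=[1, 3, 5, 7]

Final answer: [1, 3, 5, 7]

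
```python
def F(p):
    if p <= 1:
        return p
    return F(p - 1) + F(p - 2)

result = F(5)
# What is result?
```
Call trace (a repeated sub-call is expanded the first time; later identical calls just restate its return value):
F(p=5)
  F(p=4)
    F(p=3)
      F(p=2)
        F(p=1)
        -> return 1
        F(p=0)
        -> return 0
      -> return 1
      F(p=1)
      -> return 1
    -> return 2
    F(p=2) -> return 1  (same call as traced above)
  -> return 3
  F(p=3) -> return 2  (same call as traced above)
-> return 5

Final answer: 5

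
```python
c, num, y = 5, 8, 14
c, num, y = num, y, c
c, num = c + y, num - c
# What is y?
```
Trace:
  c=5, num=8, y=14
  c=8, num=14, y=5
  c=13, num=6, y=5

Final answer: 5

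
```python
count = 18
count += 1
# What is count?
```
Trace:
  count=18
  count=19

Final answer: 19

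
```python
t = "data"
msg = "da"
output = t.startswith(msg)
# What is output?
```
Trace:
  t='data'
  t='data', msg='da'
  t='data', msg='da', output=True

Final answer: True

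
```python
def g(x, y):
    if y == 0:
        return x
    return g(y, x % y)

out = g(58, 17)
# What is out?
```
Call trace:
g(x=58, y=17)
  g(x=17, y=7)
    g(x=7, y=3)
      g(x=3, y=1)
        g(x=1, y=0)
        -> return 1
      -> return 1
    -> return 1
  -> return 1
-> return 1

Final answer: 1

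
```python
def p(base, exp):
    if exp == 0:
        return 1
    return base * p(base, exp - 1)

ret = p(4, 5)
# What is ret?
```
Call trace:
p(base=4, exp=5)
  p(base=4, exp=4)
    p(base=4, exp=3)
      p(base=4, exp=2)
        p(base=4, exp=1)
          p(base=4, exp=0)
          -> return 1
        -> return 4
      -> return 16
    -> return 64
  -> return 256
-> return 1024

Final answer: 1024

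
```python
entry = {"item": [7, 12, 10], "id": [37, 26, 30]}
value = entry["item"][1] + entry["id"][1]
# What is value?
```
Trace:
  entry={'item': [7, 12, 10], 'id': [37, 26, 30]}
  entry={'item': [7, 12, 10], 'id': [37, 26, 30]}, value=38

Final answer: 38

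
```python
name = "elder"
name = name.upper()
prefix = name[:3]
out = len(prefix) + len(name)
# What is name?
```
Trace:
  name='elder'
  name='ELDER'
  name='ELDER', prefix='ELD'
  name='ELDER', prefix='ELD', out=8

Final answer: 'ELDER'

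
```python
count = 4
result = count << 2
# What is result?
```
Trace:
  count=4
  count=4, result=16

Final answer: 16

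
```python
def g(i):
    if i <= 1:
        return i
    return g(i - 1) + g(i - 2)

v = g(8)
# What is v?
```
Call trace (a repeated sub-call is expanded the first time; later identical calls just restate its return value):
g(i=8)
  g(i=7)
    g(i=6)
      g(i=5)
        g(i=4)
          g(i=3)
            g(i=2)
              g(i=1)
              -> return 1
              g(i=0)
              -> return 0
            -> return 1
            g(i=1)
            -> return 1
          -> return 2
          g(i=2) -> return 1  (same call as traced above)
        -> return 3
        g(i=3) -> return 2  (same call as traced above)
      -> return 5
      g(i=4) -> return 3  (same call as traced above)
    -> return 8
    g(i=5) -> return 5  (same call as traced above)
  -> return 13
  g(i=6) -> return 8  (same call as traced above)
-> return 21

Final answer: 21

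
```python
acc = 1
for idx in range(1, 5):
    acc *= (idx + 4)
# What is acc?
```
Trace:
  acc=1
  acc=5, idx=1
  acc=30, idx=2
  acc=210, idx=3
  acc=1680, idx=4

Final answer: 1680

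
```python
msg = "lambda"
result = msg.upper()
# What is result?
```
Trace:
  msg='lambda'
  msg='lambda', result='LAMBDA'

Final answer: 'LAMBDA'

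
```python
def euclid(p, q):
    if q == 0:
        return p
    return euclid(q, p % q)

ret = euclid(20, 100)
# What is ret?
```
Call trace:
euclid(p=20, q=100)
  euclid(p=100, q=20)
    euclid(p=20, q=0)
    -> return 20
  -> return 20
-> return 20

Final answer: 20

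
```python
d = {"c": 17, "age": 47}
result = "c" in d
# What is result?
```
Trace:
  d={'c': 17, 'age': 47}
  d={'c': 17, 'age': 47}, result=True

Final answer: True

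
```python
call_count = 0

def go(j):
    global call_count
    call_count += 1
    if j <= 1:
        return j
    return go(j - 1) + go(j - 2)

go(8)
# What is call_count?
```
Call trace (a repeated sub-call is expanded the first time; later identical calls just restate its return value):
go(j=8)
  go(j=7)
    go(j=6)
      go(j=5)
        go(j=4)
          go(j=3)
            go(j=2)
              go(j=1)
              -> return 1
              go(j=0)
              -> return 0
            -> return 1
            go(j=1)
            -> return 1
          -> return 2
          go(j=2) -> return 1  (same call as traced above)
        -> return 3
        go(j=3) -> return 2  (same call as traced above)
      -> return 5
      go(j=4) -> return 3  (same call as traced above)
    -> return 8
    go(j=5) -> return 5  (same call as traced above)
  -> return 13
  go(j=6) -> return 8  (same call as traced above)
-> return 21

call_count is incremented once per call, so count the calls in each subtree. Let C(j) = number of calls made by go(j).
C(0) = C(1) = 1 (base case, no recursion); C(j) = 1 + C(j - 1) + C(j - 2) otherwise.
C(2) = 1 + C(1) + C(0) = 1 + 1 + 1 = 3
C(3) = 1 + C(2) + C(1) = 1 + 3 + 1 = 5
C(4) = 1 + C(3) + C(2) = 1 + 5 + 3 = 9
C(5) = 1 + C(4) + C(3) = 1 + 9 + 5 = 15
C(6) = 1 + C(5) + C(4) = 1 + 15 + 9 = 25
C(7) = 1 + C(6) + C(5) = 1 + 25 + 15 = 41
C(8) = 1 + C(7) + C(6) = 1 + 41 + 25 = 67
call_count = C(8) = 67

Final answer: 67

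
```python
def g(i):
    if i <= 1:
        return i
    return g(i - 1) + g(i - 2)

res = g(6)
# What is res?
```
Call trace (a repeated sub-call is expanded the first time; later identical calls just restate its return value):
g(i=6)
  g(i=5)
    g(i=4)
      g(i=3)
        g(i=2)
          g(i=1)
          -> return 1
          g(i=0)
          -> return 0
        -> return 1
        g(i=1)
        -> return 1
      -> return 2
      g(i=2) -> return 1  (same call as traced above)
    -> return 3
    g(i=3) -> return 2  (same call as traced above)
  -> return 5
  g(i=4) -> return 3  (same call as traced above)
-> return 8

Final answer: 8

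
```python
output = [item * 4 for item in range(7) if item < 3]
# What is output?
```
Trace:
  item=0
  item=1
  item=2
  item=3
  item=4
  item=5
  item=6
  output=[0, 4, 8]

Final answer: [0, 4, 8]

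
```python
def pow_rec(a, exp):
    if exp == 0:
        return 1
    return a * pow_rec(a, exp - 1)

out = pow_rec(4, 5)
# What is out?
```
Call trace:
pow_rec(a=4, exp=5)
  pow_rec(a=4, exp=4)
    pow_rec(a=4, exp=3)
      pow_rec(a=4, exp=2)
        pow_rec(a=4, exp=1)
          pow_rec(a=4, exp=0)
          -> return 1
        -> return 4
      -> return 16
    -> return 64
  -> return 256
-> return 1024

Final answer: 1024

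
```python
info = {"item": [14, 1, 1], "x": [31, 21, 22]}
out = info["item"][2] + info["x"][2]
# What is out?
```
Trace:
  info={'item': [14, 1, 1], 'x': [31, 21, 22]}
  info={'item': [14, 1, 1], 'x': [31, 21, 22]}, out=23

Final answer: 23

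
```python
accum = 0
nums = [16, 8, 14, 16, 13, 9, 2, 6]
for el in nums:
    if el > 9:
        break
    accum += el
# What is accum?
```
Trace:
  accum=0
  accum=0, el=16

Final answer: 0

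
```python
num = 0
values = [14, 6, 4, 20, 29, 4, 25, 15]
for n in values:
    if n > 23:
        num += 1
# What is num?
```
Trace:
  num=0
  num=0, n=14
  num=0, n=6
  num=0, n=4
  num=0, n=20
  num=1, n=29
  num=1, n=4
  num=2, n=25
  num=2, n=15

Final answer: 2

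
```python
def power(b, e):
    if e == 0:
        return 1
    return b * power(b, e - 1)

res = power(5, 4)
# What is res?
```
Call trace:
power(b=5, e=4)
  power(b=5, e=3)
    power(b=5, e=2)
      power(b=5, e=1)
        power(b=5, e=0)
        -> return 1
      -> return 5
    -> return 25
  -> return 125
-> return 625

Final answer: 625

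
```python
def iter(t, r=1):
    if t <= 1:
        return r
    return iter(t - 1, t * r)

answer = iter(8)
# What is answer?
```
Call trace:
iter(t=8, r=1)
  iter(t=7, r=8)
    iter(t=6, r=56)
      iter(t=5, r=336)
        iter(t=4, r=1680)
          iter(t=3, r=6720)
            iter(t=2, r=20160)
              iter(t=1, r=40320)
              -> return 40320
            -> return 40320
          -> return 40320
        -> return 40320
      -> return 40320
    -> return 40320
  -> return 40320
-> return 40320

Final answer: 40320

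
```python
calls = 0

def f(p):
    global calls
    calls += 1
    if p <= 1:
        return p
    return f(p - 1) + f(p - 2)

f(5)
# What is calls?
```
Call trace (a repeated sub-call is expanded the first time; later identical calls just restate its return value):
f(p=5)
  f(p=4)
    f(p=3)
      f(p=2)
        f(p=1)
        -> return 1
        f(p=0)
        -> return 0
      -> return 1
      f(p=1)
      -> return 1
    -> return 2
    f(p=2) -> return 1  (same call as traced above)
  -> return 3
  f(p=3) -> return 2  (same call as traced above)
-> return 5

calls is incremented once per call, so count the calls in each subtree. Let C(p) = number of calls made by f(p).
C(0) = C(1) = 1 (base case, no recursion); C(p) = 1 + C(p - 1) + C(p - 2) otherwise.
C(2) = 1 + C(1) + C(0) = 1 + 1 + 1 = 3
C(3) = 1 + C(2) + C(1) = 1 + 3 + 1 = 5
C(4) = 1 + C(3) + C(2) = 1 + 5 + 3 = 9
C(5) = 1 + C(4) + C(3) = 1 + 9 + 5 = 15
calls = C(5) = 15

Final answer: 15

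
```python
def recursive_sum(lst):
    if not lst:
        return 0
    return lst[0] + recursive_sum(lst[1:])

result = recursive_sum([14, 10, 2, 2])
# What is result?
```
Call trace:
recursive_sum(lst=[14, 10, 2, 2])
  recursive_sum(lst=[10, 2, 2])
    recursive_sum(lst=[2, 2])
      recursive_sum(lst=[2])
        recursive_sum(lst=[])
        -> return 0
      -> return 2
    -> return 4
  -> return 14
-> return 28

Final answer: 28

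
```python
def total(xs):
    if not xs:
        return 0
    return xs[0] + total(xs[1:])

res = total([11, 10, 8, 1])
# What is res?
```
Call trace:
total(xs=[11, 10, 8, 1])
  total(xs=[10, 8, 1])
    total(xs=[8, 1])
      total(xs=[1])
        total(xs=[])
        -> return 0
      -> return 1
    -> return 9
  -> return 19
-> return 30

Final answer: 30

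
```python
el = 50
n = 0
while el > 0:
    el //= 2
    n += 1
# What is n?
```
Trace:
  el=50
  el=50, n=0
  el=25, n=1
  el=12, n=2
  el=6, n=3
  el=3, n=4
  el=1, n=5
  el=0, n=6

Final answer: 6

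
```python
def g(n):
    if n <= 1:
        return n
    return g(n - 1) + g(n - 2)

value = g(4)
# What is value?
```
Call trace (a repeated sub-call is expanded the first time; later identical calls just restate its return value):
g(n=4)
  g(n=3)
    g(n=2)
      g(n=1)
      -> return 1
      g(n=0)
      -> return 0
    -> return 1
    g(n=1)
    -> return 1
  -> return 2
  g(n=2) -> return 1  (same call as traced above)
-> return 3

Final answer: 3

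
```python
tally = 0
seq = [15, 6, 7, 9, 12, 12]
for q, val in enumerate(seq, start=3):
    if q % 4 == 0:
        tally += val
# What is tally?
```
Trace:
  tally=0
  tally=0, q=3, val=15
  tally=6, q=4, val=6
  tally=6, q=5, val=7
  tally=6, q=6, val=9
  tally=6, q=7, val=12
  tally=18, q=8, val=12

Final answer: 18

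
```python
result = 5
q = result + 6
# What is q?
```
Trace:
  result=5
  result=5, q=11

Final answer: 11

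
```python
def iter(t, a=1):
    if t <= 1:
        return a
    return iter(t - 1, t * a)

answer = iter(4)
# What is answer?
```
Call trace:
iter(t=4, a=1)
  iter(t=3, a=4)
    iter(t=2, a=12)
      iter(t=1, a=24)
      -> return 24
    -> return 24
  -> return 24
-> return 24

Final answer: 24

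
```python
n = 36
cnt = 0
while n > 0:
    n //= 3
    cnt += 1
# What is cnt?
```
Trace:
  n=36
  n=36, cnt=0
  n=12, cnt=1
  n=4, cnt=2
  n=1, cnt=3
  n=0, cnt=4

Final answer: 4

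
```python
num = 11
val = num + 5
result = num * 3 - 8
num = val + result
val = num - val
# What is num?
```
Trace:
  num=11
  num=11, val=16
  num=11, val=16, result=25
  num=41, val=16, result=25
  num=41, val=25, result=25

Final answer: 41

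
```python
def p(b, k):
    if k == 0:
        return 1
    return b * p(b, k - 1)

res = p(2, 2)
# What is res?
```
Call trace:
p(b=2, k=2)
  p(b=2, k=1)
    p(b=2, k=0)
    -> return 1
  -> return 2
-> return 4

Final answer: 4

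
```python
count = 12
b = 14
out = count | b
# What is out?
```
Trace:
  count=12
  count=12, b=14
  count=12, b=14, out=14

Final answer: 14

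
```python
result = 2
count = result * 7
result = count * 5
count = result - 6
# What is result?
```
Trace:
  result=2
  result=2, count=14
  result=70, count=14
  result=70, count=64

Final answer: 70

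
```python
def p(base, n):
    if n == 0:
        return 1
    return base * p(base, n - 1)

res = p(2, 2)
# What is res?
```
Call trace:
p(base=2, n=2)
  p(base=2, n=1)
    p(base=2, n=0)
    -> return 1
  -> return 2
-> return 4

Final answer: 4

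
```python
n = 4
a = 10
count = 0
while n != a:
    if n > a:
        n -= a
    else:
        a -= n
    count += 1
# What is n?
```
Trace:
  n=4
  n=4, a=10
  n=4, a=10, count=0
  n=4, a=6, count=1
  n=4, a=2, count=2
  n=2, a=2, count=3

Final answer: 2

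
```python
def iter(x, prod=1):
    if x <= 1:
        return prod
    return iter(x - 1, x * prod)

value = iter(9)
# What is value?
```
Call trace:
iter(x=9, prod=1)
  iter(x=8, prod=9)
    iter(x=7, prod=72)
      iter(x=6, prod=504)
        iter(x=5, prod=3024)
          iter(x=4, prod=15120)
            iter(x=3, prod=60480)
              iter(x=2, prod=181440)
                iter(x=1, prod=362880)
                -> return 362880
              -> return 362880
            -> return 362880
          -> return 362880
        -> return 362880
      -> return 362880
    -> return 362880
  -> return 362880
-> return 362880

Final answer: 362880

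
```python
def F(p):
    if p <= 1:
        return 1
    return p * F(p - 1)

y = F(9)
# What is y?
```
Call trace:
F(p=9)
  F(p=8)
    F(p=7)
      F(p=6)
        F(p=5)
          F(p=4)
            F(p=3)
              F(p=2)
                F(p=1)
                -> return 1
              -> return 2
            -> return 6
          -> return 24
        -> return 120
      -> return 720
    -> return 5040
  -> return 40320
-> return 362880

Final answer: 362880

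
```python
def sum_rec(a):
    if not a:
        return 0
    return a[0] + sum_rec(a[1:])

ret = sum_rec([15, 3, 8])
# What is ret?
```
Call trace:
sum_rec(a=[15, 3, 8])
  sum_rec(a=[3, 8])
    sum_rec(a=[8])
      sum_rec(a=[])
      -> return 0
    -> return 8
  -> return 11
-> return 26

Final answer: 26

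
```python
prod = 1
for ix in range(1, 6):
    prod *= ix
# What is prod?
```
Trace:
  prod=1
  prod=1, ix=1
  prod=2, ix=2
  prod=6, ix=3
  prod=24, ix=4
  prod=120, ix=5

Final answer: 120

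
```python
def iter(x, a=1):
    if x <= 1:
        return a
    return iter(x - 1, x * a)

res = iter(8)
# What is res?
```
Call trace:
iter(x=8, a=1)
  iter(x=7, a=8)
    iter(x=6, a=56)
      iter(x=5, a=336)
        iter(x=4, a=1680)
          iter(x=3, a=6720)
            iter(x=2, a=20160)
              iter(x=1, a=40320)
              -> return 40320
            -> return 40320
          -> return 40320
        -> return 40320
      -> return 40320
    -> return 40320
  -> return 40320
-> return 40320

Final answer: 40320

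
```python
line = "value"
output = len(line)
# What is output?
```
Trace:
  line='value'
  line='value', output=5

Final answer: 5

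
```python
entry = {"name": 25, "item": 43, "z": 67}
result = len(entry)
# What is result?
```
Trace:
  entry={'name': 25, 'item': 43, 'z': 67}
  entry={'name': 25, 'item': 43, 'z': 67}, result=3

Final answer: 3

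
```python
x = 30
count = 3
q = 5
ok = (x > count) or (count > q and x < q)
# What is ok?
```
Trace:
  x=30
  x=30, count=3
  x=30, count=3, q=5
  x=30, count=3, q=5, ok=True

Final answer: True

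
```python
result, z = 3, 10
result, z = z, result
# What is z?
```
Trace:
  result=3, z=10
  result=10, z=3

Final answer: 3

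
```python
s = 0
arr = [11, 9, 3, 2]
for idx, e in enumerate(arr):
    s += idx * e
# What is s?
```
Trace:
  s=0
  s=0, idx=0, e=11
  s=9, idx=1, e=9
  s=15, idx=2, e=3
  s=21, idx=3, e=2

Final answer: 21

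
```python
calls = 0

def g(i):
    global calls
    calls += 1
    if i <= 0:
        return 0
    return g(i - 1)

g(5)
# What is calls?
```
Call trace:
g(i=5)
  g(i=4)
    g(i=3)
      g(i=2)
        g(i=1)
          g(i=0)
          -> return 0
        -> return 0
      -> return 0
    -> return 0
  -> return 0
-> return 0

calls is incremented once per call. g is entered once for each i = 5, 4, 3, 2, 1, 0 (the i <= 0 call returns without recursing), i.e. 5 + 1 calls.
calls = 6

Final answer: 6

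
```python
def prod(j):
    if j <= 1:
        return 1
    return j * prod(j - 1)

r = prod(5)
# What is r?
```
Call trace:
prod(j=5)
  prod(j=4)
    prod(j=3)
      prod(j=2)
        prod(j=1)
        -> return 1
      -> return 2
    -> return 6
  -> return 24
-> return 120

Final answer: 120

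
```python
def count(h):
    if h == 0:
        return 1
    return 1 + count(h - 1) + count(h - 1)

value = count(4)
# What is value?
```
Call trace (a repeated sub-call is expanded the first time; later identical calls just restate its return value):
count(h=4)
  count(h=3)
    count(h=2)
      count(h=1)
        count(h=0)
        -> return 1
        count(h=0)
        -> return 1
      -> return 3
      count(h=1) -> return 3  (same call as traced above)
    -> return 7
    count(h=2) -> return 7  (same call as traced above)
  -> return 15
  count(h=3) -> return 15  (same call as traced above)
-> return 31

Final answer: 31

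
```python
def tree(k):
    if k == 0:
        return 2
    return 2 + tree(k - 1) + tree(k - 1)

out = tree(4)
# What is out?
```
Call trace (a repeated sub-call is expanded the first time; later identical calls just restate its return value):
tree(k=4)
  tree(k=3)
    tree(k=2)
      tree(k=1)
        tree(k=0)
        -> return 2
        tree(k=0)
        -> return 2
      -> return 6
      tree(k=1) -> return 6  (same call as traced above)
    -> return 14
    tree(k=2) -> return 14  (same call as traced above)
  -> return 30
  tree(k=3) -> return 30  (same call as traced above)
-> return 62

Final answer: 62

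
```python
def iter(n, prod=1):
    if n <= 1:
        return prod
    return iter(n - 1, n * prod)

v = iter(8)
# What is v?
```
Call trace:
iter(n=8, prod=1)
  iter(n=7, prod=8)
    iter(n=6, prod=56)
      iter(n=5, prod=336)
        iter(n=4, prod=1680)
          iter(n=3, prod=6720)
            iter(n=2, prod=20160)
              iter(n=1, prod=40320)
              -> return 40320
            -> return 40320
          -> return 40320
        -> return 40320
      -> return 40320
    -> return 40320
  -> return 40320
-> return 40320

Final answer: 40320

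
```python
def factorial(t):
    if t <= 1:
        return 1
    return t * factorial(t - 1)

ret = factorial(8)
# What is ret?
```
Call trace:
factorial(t=8)
  factorial(t=7)
    factorial(t=6)
      factorial(t=5)
        factorial(t=4)
          factorial(t=3)
            factorial(t=2)
              factorial(t=1)
              -> return 1
            -> return 2
          -> return 6
        -> return 24
      -> return 120
    -> return 720
  -> return 5040
-> return 40320

Final answer: 40320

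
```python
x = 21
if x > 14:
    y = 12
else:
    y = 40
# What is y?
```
Trace:
  x=21
  x=21, y=12

Final answer: 12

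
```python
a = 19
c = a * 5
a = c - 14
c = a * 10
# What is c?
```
Trace:
  a=19
  a=19, c=95
  a=81, c=95
  a=81, c=810

Final answer: 810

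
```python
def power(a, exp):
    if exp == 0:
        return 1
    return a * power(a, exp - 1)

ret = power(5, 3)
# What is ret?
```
Call trace:
power(a=5, exp=3)
  power(a=5, exp=2)
    power(a=5, exp=1)
      power(a=5, exp=0)
      -> return 1
    -> return 5
  -> return 25
-> return 125

Final answer: 125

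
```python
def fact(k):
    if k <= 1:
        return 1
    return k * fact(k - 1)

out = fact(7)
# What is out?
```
Call trace:
fact(k=7)
  fact(k=6)
    fact(k=5)
      fact(k=4)
        fact(k=3)
          fact(k=2)
            fact(k=1)
            -> return 1
          -> return 2
        -> return 6
      -> return 24
    -> return 120
  -> return 720
-> return 5040

Final answer: 5040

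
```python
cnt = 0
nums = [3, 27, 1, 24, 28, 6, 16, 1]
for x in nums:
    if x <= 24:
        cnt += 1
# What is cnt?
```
Trace:
  cnt=0
  cnt=1, x=3
  cnt=1, x=27
  cnt=2, x=1
  cnt=3, x=24
  cnt=3, x=28
  cnt=4, x=6
  cnt=5, x=16
  cnt=6, x=1

Final answer: 6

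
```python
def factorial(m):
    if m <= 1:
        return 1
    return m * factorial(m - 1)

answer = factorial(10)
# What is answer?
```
Call trace:
factorial(m=10)
  factorial(m=9)
    factorial(m=8)
      factorial(m=7)
        factorial(m=6)
          factorial(m=5)
            factorial(m=4)
              factorial(m=3)
                factorial(m=2)
                  factorial(m=1)
                  -> return 1
                -> return 2
              -> return 6
            -> return 24
          -> return 120
        -> return 720
      -> return 5040
    -> return 40320
  -> return 362880
-> return 3628800

Final answer: 3628800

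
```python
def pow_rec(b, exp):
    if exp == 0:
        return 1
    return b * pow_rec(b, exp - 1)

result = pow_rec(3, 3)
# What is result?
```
Call trace:
pow_rec(b=3, exp=3)
  pow_rec(b=3, exp=2)
    pow_rec(b=3, exp=1)
      pow_rec(b=3, exp=0)
      -> return 1
    -> return 3
  -> return 9
-> return 27

Final answer: 27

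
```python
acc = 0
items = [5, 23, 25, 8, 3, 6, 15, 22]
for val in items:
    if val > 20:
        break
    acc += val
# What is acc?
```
Trace:
  acc=0
  acc=5, val=5
  acc=5, val=23

Final answer: 5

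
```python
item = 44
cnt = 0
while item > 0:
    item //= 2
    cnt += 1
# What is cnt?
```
Trace:
  item=44
  item=44, cnt=0
  item=22, cnt=1
  item=11, cnt=2
  item=5, cnt=3
  item=2, cnt=4
  item=1, cnt=5
  item=0, cnt=6

Final answer: 6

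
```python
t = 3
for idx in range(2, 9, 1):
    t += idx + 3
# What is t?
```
Trace:
  t=3
  t=8, idx=2
  t=14, idx=3
  t=21, idx=4
  t=29, idx=5
  t=38, idx=6
  t=48, idx=7
  t=59, idx=8

Final answer: 59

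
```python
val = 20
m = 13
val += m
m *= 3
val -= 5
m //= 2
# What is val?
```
Trace:
  val=20
  val=20, m=13
  val=33, m=13
  val=33, m=39
  val=28, m=39
  val=28, m=19

Final answer: 28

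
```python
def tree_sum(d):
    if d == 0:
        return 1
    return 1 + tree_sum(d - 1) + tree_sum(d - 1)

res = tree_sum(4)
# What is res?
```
Call trace (a repeated sub-call is expanded the first time; later identical calls just restate its return value):
tree_sum(d=4)
  tree_sum(d=3)
    tree_sum(d=2)
      tree_sum(d=1)
        tree_sum(d=0)
        -> return 1
        tree_sum(d=0)
        -> return 1
      -> return 3
      tree_sum(d=1) -> return 3  (same call as traced above)
    -> return 7
    tree_sum(d=2) -> return 7  (same call as traced above)
  -> return 15
  tree_sum(d=3) -> return 15  (same call as traced above)
-> return 31

Final answer: 31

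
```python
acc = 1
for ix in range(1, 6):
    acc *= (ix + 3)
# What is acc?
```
Trace:
  acc=1
  acc=4, ix=1
  acc=20, ix=2
  acc=120, ix=3
  acc=840, ix=4
  acc=6720, ix=5

Final answer: 6720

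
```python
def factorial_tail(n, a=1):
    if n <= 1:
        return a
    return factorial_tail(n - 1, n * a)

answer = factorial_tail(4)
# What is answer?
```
Call trace:
factorial_tail(n=4, a=1)
  factorial_tail(n=3, a=4)
    factorial_tail(n=2, a=12)
      factorial_tail(n=1, a=24)
      -> return 24
    -> return 24
  -> return 24
-> return 24

Final answer: 24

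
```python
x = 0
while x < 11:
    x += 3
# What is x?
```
Trace:
  x=0
  x=3
  x=6
  x=9
  x=12

Final answer: 12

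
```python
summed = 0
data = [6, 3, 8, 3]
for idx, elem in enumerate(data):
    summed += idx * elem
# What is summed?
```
Trace:
  summed=0
  summed=0, idx=0, elem=6
  summed=3, idx=1, elem=3
  summed=19, idx=2, elem=8
  summed=28, idx=3, elem=3

Final answer: 28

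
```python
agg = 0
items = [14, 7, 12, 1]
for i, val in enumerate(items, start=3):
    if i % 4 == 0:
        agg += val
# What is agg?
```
Trace:
  agg=0
  agg=0, i=3, val=14
  agg=7, i=4, val=7
  agg=7, i=5, val=12
  agg=7, i=6, val=1

Final answer: 7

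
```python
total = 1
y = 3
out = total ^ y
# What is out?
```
Trace:
  total=1
  total=1, y=3
  total=1, y=3, out=2

Final answer: 2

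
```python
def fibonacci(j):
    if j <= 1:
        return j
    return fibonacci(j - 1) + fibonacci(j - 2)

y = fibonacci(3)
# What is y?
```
Call trace:
fibonacci(j=3)
  fibonacci(j=2)
    fibonacci(j=1)
    -> return 1
    fibonacci(j=0)
    -> return 0
  -> return 1
  fibonacci(j=1)
  -> return 1
-> return 2

Final answer: 2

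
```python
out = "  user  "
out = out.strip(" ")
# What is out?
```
Trace:
  out='  user  '
  out='user'

Final answer: 'user'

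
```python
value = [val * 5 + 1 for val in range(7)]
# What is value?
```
Trace:
  val=0
  val=1
  val=2
  val=3
  val=4
  val=5
  val=6
  value=[1, 6, 11, 16, 21, 26, 31]

Final answer: [1, 6, 11, 16, 21, 26, 31]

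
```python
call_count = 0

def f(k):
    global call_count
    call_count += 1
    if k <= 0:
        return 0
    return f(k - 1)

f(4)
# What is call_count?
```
Call trace:
f(k=4)
  f(k=3)
    f(k=2)
      f(k=1)
        f(k=0)
        -> return 0
      -> return 0
    -> return 0
  -> return 0
-> return 0

call_count is incremented once per call. f is entered once for each k = 4, 3, 2, 1, 0 (the k <= 0 call returns without recursing), i.e. 4 + 1 calls.
call_count = 5

Final answer: 5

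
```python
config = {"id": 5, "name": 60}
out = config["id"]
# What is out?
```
Trace:
  config={'id': 5, 'name': 60}
  config={'id': 5, 'name': 60}, out=5

Final answer: 5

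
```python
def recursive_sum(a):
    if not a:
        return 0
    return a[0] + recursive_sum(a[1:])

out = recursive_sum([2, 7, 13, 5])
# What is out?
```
Call trace:
recursive_sum(a=[2, 7, 13, 5])
  recursive_sum(a=[7, 13, 5])
    recursive_sum(a=[13, 5])
      recursive_sum(a=[5])
        recursive_sum(a=[])
        -> return 0
      -> return 5
    -> return 18
  -> return 25
-> return 27

Final answer: 27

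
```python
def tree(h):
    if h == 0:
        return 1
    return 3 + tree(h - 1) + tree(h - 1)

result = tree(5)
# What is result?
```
Call trace (a repeated sub-call is expanded the first time; later identical calls just restate its return value):
tree(h=5)
  tree(h=4)
    tree(h=3)
      tree(h=2)
        tree(h=1)
          tree(h=0)
          -> return 1
          tree(h=0)
          -> return 1
        -> return 5
        tree(h=1) -> return 5  (same call as traced above)
      -> return 13
      tree(h=2) -> return 13  (same call as traced above)
    -> return 29
    tree(h=3) -> return 29  (same call as traced above)
  -> return 61
  tree(h=4) -> return 61  (same call as traced above)
-> return 125

Final answer: 125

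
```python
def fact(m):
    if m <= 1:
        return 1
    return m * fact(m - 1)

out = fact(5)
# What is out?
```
Call trace:
fact(m=5)
  fact(m=4)
    fact(m=3)
      fact(m=2)
        fact(m=1)
        -> return 1
      -> return 2
    -> return 6
  -> return 24
-> return 120

Final answer: 120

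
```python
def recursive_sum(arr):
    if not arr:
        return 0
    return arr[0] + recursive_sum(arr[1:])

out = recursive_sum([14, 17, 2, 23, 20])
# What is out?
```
Call trace:
recursive_sum(arr=[14, 17, 2, 23, 20])
  recursive_sum(arr=[17, 2, 23, 20])
    recursive_sum(arr=[2, 23, 20])
      recursive_sum(arr=[23, 20])
        recursive_sum(arr=[20])
          recursive_sum(arr=[])
          -> return 0
        -> return 20
      -> return 43
    -> return 45
  -> return 62
-> return 76

Final answer: 76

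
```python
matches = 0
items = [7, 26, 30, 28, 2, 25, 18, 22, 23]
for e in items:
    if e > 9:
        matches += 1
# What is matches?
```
Trace:
  matches=0
  matches=0, e=7
  matches=1, e=26
  matches=2, e=30
  matches=3, e=28
  matches=3, e=2
  matches=4, e=25
  matches=5, e=18
  matches=6, e=22
  matches=7, e=23

Final answer: 7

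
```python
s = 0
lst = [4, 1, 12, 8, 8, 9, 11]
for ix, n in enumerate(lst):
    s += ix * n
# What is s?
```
Trace:
  s=0
  s=0, ix=0, n=4
  s=1, ix=1, n=1
  s=25, ix=2, n=12
  s=49, ix=3, n=8
  s=81, ix=4, n=8
  s=126, ix=5, n=9
  s=192, ix=6, n=11

Final answer: 192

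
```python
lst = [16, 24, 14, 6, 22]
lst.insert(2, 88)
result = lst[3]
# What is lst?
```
Trace:
  lst=[16, 24, 14, 6, 22]
  lst=[16, 24, 88, 14, 6, 22]
  lst=[16, 24, 88, 14, 6, 22], result=14

Final answer: [16, 24, 88, 14, 6, 22]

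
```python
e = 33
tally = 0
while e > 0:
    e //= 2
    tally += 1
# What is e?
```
Trace:
  e=33
  e=33, tally=0
  e=16, tally=1
  e=8, tally=2
  e=4, tally=3
  e=2, tally=4
  e=1, tally=5
  e=0, tally=6

Final answer: 0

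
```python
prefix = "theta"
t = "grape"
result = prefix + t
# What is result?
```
Trace:
  prefix='theta'
  prefix='theta', t='grape'
  prefix='theta', t='grape', result='thetagrape'

Final answer: 'thetagrape'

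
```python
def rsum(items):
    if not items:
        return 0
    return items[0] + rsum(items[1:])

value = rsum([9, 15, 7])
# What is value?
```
Call trace:
rsum(items=[9, 15, 7])
  rsum(items=[15, 7])
    rsum(items=[7])
      rsum(items=[])
      -> return 0
    -> return 7
  -> return 22
-> return 31

Final answer: 31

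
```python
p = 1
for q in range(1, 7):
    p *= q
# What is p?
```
Trace:
  p=1
  p=1, q=1
  p=2, q=2
  p=6, q=3
  p=24, q=4
  p=120, q=5
  p=720, q=6

Final answer: 720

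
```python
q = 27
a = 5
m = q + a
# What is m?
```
Trace:
  q=27
  q=27, a=5
  q=27, a=5, m=32

Final answer: 32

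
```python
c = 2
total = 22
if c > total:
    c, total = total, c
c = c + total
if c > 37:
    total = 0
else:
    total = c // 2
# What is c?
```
Trace:
  c=2
  c=2, total=22
  c=2, total=22
  c=24, total=22
  c=24, total=12

Final answer: 24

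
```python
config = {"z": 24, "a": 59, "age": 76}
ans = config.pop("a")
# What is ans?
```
Trace:
  config={'z': 24, 'a': 59, 'age': 76}
  config={'z': 24, 'age': 76}, ans=59

Final answer: 59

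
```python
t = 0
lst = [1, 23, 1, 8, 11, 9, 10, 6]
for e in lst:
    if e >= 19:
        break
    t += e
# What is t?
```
Trace:
  t=0
  t=1, e=1
  t=1, e=23

Final answer: 1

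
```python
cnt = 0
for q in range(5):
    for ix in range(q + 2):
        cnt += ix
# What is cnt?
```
Trace:
  cnt=0
  cnt=0, q=0, ix=0
  cnt=1, q=0, ix=1
  cnt=1, q=1, ix=0
  cnt=2, q=1, ix=1
  cnt=4, q=1, ix=2
  cnt=4, q=2, ix=0
  cnt=5, q=2, ix=1
  cnt=7, q=2, ix=2
  cnt=10, q=2, ix=3
  cnt=10, q=3, ix=0
  cnt=11, q=3, ix=1
  cnt=13, q=3, ix=2
  cnt=16, q=3, ix=3
  cnt=20, q=3, ix=4
  cnt=20, q=4, ix=0
  cnt=21, q=4, ix=1
  cnt=23, q=4, ix=2
  cnt=26, q=4, ix=3
  cnt=30, q=4, ix=4
  cnt=35, q=4, ix=5

Final answer: 35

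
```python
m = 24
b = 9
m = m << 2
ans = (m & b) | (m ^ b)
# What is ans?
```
Trace:
  m=24
  m=24, b=9
  m=96, b=9
  m=96, b=9, ans=105

Final answer: 105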